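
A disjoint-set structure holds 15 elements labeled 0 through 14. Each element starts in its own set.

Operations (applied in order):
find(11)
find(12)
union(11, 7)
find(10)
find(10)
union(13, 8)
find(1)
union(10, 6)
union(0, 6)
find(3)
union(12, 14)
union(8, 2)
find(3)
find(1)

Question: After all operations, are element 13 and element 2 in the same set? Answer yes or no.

Answer: yes

Derivation:
Step 1: find(11) -> no change; set of 11 is {11}
Step 2: find(12) -> no change; set of 12 is {12}
Step 3: union(11, 7) -> merged; set of 11 now {7, 11}
Step 4: find(10) -> no change; set of 10 is {10}
Step 5: find(10) -> no change; set of 10 is {10}
Step 6: union(13, 8) -> merged; set of 13 now {8, 13}
Step 7: find(1) -> no change; set of 1 is {1}
Step 8: union(10, 6) -> merged; set of 10 now {6, 10}
Step 9: union(0, 6) -> merged; set of 0 now {0, 6, 10}
Step 10: find(3) -> no change; set of 3 is {3}
Step 11: union(12, 14) -> merged; set of 12 now {12, 14}
Step 12: union(8, 2) -> merged; set of 8 now {2, 8, 13}
Step 13: find(3) -> no change; set of 3 is {3}
Step 14: find(1) -> no change; set of 1 is {1}
Set of 13: {2, 8, 13}; 2 is a member.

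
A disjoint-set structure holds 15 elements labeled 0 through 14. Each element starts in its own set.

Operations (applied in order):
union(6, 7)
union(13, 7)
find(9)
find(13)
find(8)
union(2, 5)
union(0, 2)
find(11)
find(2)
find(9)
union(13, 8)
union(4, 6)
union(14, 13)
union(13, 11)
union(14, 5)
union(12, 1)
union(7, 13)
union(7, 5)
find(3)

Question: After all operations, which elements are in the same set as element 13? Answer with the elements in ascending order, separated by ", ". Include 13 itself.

Step 1: union(6, 7) -> merged; set of 6 now {6, 7}
Step 2: union(13, 7) -> merged; set of 13 now {6, 7, 13}
Step 3: find(9) -> no change; set of 9 is {9}
Step 4: find(13) -> no change; set of 13 is {6, 7, 13}
Step 5: find(8) -> no change; set of 8 is {8}
Step 6: union(2, 5) -> merged; set of 2 now {2, 5}
Step 7: union(0, 2) -> merged; set of 0 now {0, 2, 5}
Step 8: find(11) -> no change; set of 11 is {11}
Step 9: find(2) -> no change; set of 2 is {0, 2, 5}
Step 10: find(9) -> no change; set of 9 is {9}
Step 11: union(13, 8) -> merged; set of 13 now {6, 7, 8, 13}
Step 12: union(4, 6) -> merged; set of 4 now {4, 6, 7, 8, 13}
Step 13: union(14, 13) -> merged; set of 14 now {4, 6, 7, 8, 13, 14}
Step 14: union(13, 11) -> merged; set of 13 now {4, 6, 7, 8, 11, 13, 14}
Step 15: union(14, 5) -> merged; set of 14 now {0, 2, 4, 5, 6, 7, 8, 11, 13, 14}
Step 16: union(12, 1) -> merged; set of 12 now {1, 12}
Step 17: union(7, 13) -> already same set; set of 7 now {0, 2, 4, 5, 6, 7, 8, 11, 13, 14}
Step 18: union(7, 5) -> already same set; set of 7 now {0, 2, 4, 5, 6, 7, 8, 11, 13, 14}
Step 19: find(3) -> no change; set of 3 is {3}
Component of 13: {0, 2, 4, 5, 6, 7, 8, 11, 13, 14}

Answer: 0, 2, 4, 5, 6, 7, 8, 11, 13, 14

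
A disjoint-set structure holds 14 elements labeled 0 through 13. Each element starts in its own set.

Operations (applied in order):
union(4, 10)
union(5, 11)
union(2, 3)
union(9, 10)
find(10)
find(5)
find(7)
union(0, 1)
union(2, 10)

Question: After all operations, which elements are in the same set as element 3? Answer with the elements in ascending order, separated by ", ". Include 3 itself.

Answer: 2, 3, 4, 9, 10

Derivation:
Step 1: union(4, 10) -> merged; set of 4 now {4, 10}
Step 2: union(5, 11) -> merged; set of 5 now {5, 11}
Step 3: union(2, 3) -> merged; set of 2 now {2, 3}
Step 4: union(9, 10) -> merged; set of 9 now {4, 9, 10}
Step 5: find(10) -> no change; set of 10 is {4, 9, 10}
Step 6: find(5) -> no change; set of 5 is {5, 11}
Step 7: find(7) -> no change; set of 7 is {7}
Step 8: union(0, 1) -> merged; set of 0 now {0, 1}
Step 9: union(2, 10) -> merged; set of 2 now {2, 3, 4, 9, 10}
Component of 3: {2, 3, 4, 9, 10}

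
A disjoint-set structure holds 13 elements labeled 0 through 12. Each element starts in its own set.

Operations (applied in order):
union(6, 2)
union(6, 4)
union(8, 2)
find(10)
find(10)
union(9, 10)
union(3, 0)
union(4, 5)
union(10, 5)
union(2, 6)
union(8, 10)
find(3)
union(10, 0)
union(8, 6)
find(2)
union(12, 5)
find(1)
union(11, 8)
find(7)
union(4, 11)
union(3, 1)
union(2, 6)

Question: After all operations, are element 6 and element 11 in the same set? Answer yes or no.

Answer: yes

Derivation:
Step 1: union(6, 2) -> merged; set of 6 now {2, 6}
Step 2: union(6, 4) -> merged; set of 6 now {2, 4, 6}
Step 3: union(8, 2) -> merged; set of 8 now {2, 4, 6, 8}
Step 4: find(10) -> no change; set of 10 is {10}
Step 5: find(10) -> no change; set of 10 is {10}
Step 6: union(9, 10) -> merged; set of 9 now {9, 10}
Step 7: union(3, 0) -> merged; set of 3 now {0, 3}
Step 8: union(4, 5) -> merged; set of 4 now {2, 4, 5, 6, 8}
Step 9: union(10, 5) -> merged; set of 10 now {2, 4, 5, 6, 8, 9, 10}
Step 10: union(2, 6) -> already same set; set of 2 now {2, 4, 5, 6, 8, 9, 10}
Step 11: union(8, 10) -> already same set; set of 8 now {2, 4, 5, 6, 8, 9, 10}
Step 12: find(3) -> no change; set of 3 is {0, 3}
Step 13: union(10, 0) -> merged; set of 10 now {0, 2, 3, 4, 5, 6, 8, 9, 10}
Step 14: union(8, 6) -> already same set; set of 8 now {0, 2, 3, 4, 5, 6, 8, 9, 10}
Step 15: find(2) -> no change; set of 2 is {0, 2, 3, 4, 5, 6, 8, 9, 10}
Step 16: union(12, 5) -> merged; set of 12 now {0, 2, 3, 4, 5, 6, 8, 9, 10, 12}
Step 17: find(1) -> no change; set of 1 is {1}
Step 18: union(11, 8) -> merged; set of 11 now {0, 2, 3, 4, 5, 6, 8, 9, 10, 11, 12}
Step 19: find(7) -> no change; set of 7 is {7}
Step 20: union(4, 11) -> already same set; set of 4 now {0, 2, 3, 4, 5, 6, 8, 9, 10, 11, 12}
Step 21: union(3, 1) -> merged; set of 3 now {0, 1, 2, 3, 4, 5, 6, 8, 9, 10, 11, 12}
Step 22: union(2, 6) -> already same set; set of 2 now {0, 1, 2, 3, 4, 5, 6, 8, 9, 10, 11, 12}
Set of 6: {0, 1, 2, 3, 4, 5, 6, 8, 9, 10, 11, 12}; 11 is a member.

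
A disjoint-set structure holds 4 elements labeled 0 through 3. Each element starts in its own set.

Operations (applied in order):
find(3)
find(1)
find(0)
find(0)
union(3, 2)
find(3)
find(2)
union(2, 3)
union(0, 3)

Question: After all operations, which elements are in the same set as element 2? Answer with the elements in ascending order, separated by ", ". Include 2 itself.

Answer: 0, 2, 3

Derivation:
Step 1: find(3) -> no change; set of 3 is {3}
Step 2: find(1) -> no change; set of 1 is {1}
Step 3: find(0) -> no change; set of 0 is {0}
Step 4: find(0) -> no change; set of 0 is {0}
Step 5: union(3, 2) -> merged; set of 3 now {2, 3}
Step 6: find(3) -> no change; set of 3 is {2, 3}
Step 7: find(2) -> no change; set of 2 is {2, 3}
Step 8: union(2, 3) -> already same set; set of 2 now {2, 3}
Step 9: union(0, 3) -> merged; set of 0 now {0, 2, 3}
Component of 2: {0, 2, 3}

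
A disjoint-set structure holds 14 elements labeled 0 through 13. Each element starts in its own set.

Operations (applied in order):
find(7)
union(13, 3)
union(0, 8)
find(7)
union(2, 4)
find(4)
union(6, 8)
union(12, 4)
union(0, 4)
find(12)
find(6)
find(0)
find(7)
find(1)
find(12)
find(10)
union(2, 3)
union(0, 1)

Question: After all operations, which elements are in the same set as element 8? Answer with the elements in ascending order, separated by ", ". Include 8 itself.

Step 1: find(7) -> no change; set of 7 is {7}
Step 2: union(13, 3) -> merged; set of 13 now {3, 13}
Step 3: union(0, 8) -> merged; set of 0 now {0, 8}
Step 4: find(7) -> no change; set of 7 is {7}
Step 5: union(2, 4) -> merged; set of 2 now {2, 4}
Step 6: find(4) -> no change; set of 4 is {2, 4}
Step 7: union(6, 8) -> merged; set of 6 now {0, 6, 8}
Step 8: union(12, 4) -> merged; set of 12 now {2, 4, 12}
Step 9: union(0, 4) -> merged; set of 0 now {0, 2, 4, 6, 8, 12}
Step 10: find(12) -> no change; set of 12 is {0, 2, 4, 6, 8, 12}
Step 11: find(6) -> no change; set of 6 is {0, 2, 4, 6, 8, 12}
Step 12: find(0) -> no change; set of 0 is {0, 2, 4, 6, 8, 12}
Step 13: find(7) -> no change; set of 7 is {7}
Step 14: find(1) -> no change; set of 1 is {1}
Step 15: find(12) -> no change; set of 12 is {0, 2, 4, 6, 8, 12}
Step 16: find(10) -> no change; set of 10 is {10}
Step 17: union(2, 3) -> merged; set of 2 now {0, 2, 3, 4, 6, 8, 12, 13}
Step 18: union(0, 1) -> merged; set of 0 now {0, 1, 2, 3, 4, 6, 8, 12, 13}
Component of 8: {0, 1, 2, 3, 4, 6, 8, 12, 13}

Answer: 0, 1, 2, 3, 4, 6, 8, 12, 13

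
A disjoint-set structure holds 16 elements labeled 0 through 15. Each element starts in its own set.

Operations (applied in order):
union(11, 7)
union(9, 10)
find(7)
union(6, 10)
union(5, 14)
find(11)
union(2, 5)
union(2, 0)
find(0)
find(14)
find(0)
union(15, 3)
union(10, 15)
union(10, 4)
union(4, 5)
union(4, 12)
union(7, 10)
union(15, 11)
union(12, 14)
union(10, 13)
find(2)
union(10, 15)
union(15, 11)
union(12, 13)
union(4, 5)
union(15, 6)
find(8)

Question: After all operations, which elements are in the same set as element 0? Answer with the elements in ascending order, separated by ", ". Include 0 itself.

Answer: 0, 2, 3, 4, 5, 6, 7, 9, 10, 11, 12, 13, 14, 15

Derivation:
Step 1: union(11, 7) -> merged; set of 11 now {7, 11}
Step 2: union(9, 10) -> merged; set of 9 now {9, 10}
Step 3: find(7) -> no change; set of 7 is {7, 11}
Step 4: union(6, 10) -> merged; set of 6 now {6, 9, 10}
Step 5: union(5, 14) -> merged; set of 5 now {5, 14}
Step 6: find(11) -> no change; set of 11 is {7, 11}
Step 7: union(2, 5) -> merged; set of 2 now {2, 5, 14}
Step 8: union(2, 0) -> merged; set of 2 now {0, 2, 5, 14}
Step 9: find(0) -> no change; set of 0 is {0, 2, 5, 14}
Step 10: find(14) -> no change; set of 14 is {0, 2, 5, 14}
Step 11: find(0) -> no change; set of 0 is {0, 2, 5, 14}
Step 12: union(15, 3) -> merged; set of 15 now {3, 15}
Step 13: union(10, 15) -> merged; set of 10 now {3, 6, 9, 10, 15}
Step 14: union(10, 4) -> merged; set of 10 now {3, 4, 6, 9, 10, 15}
Step 15: union(4, 5) -> merged; set of 4 now {0, 2, 3, 4, 5, 6, 9, 10, 14, 15}
Step 16: union(4, 12) -> merged; set of 4 now {0, 2, 3, 4, 5, 6, 9, 10, 12, 14, 15}
Step 17: union(7, 10) -> merged; set of 7 now {0, 2, 3, 4, 5, 6, 7, 9, 10, 11, 12, 14, 15}
Step 18: union(15, 11) -> already same set; set of 15 now {0, 2, 3, 4, 5, 6, 7, 9, 10, 11, 12, 14, 15}
Step 19: union(12, 14) -> already same set; set of 12 now {0, 2, 3, 4, 5, 6, 7, 9, 10, 11, 12, 14, 15}
Step 20: union(10, 13) -> merged; set of 10 now {0, 2, 3, 4, 5, 6, 7, 9, 10, 11, 12, 13, 14, 15}
Step 21: find(2) -> no change; set of 2 is {0, 2, 3, 4, 5, 6, 7, 9, 10, 11, 12, 13, 14, 15}
Step 22: union(10, 15) -> already same set; set of 10 now {0, 2, 3, 4, 5, 6, 7, 9, 10, 11, 12, 13, 14, 15}
Step 23: union(15, 11) -> already same set; set of 15 now {0, 2, 3, 4, 5, 6, 7, 9, 10, 11, 12, 13, 14, 15}
Step 24: union(12, 13) -> already same set; set of 12 now {0, 2, 3, 4, 5, 6, 7, 9, 10, 11, 12, 13, 14, 15}
Step 25: union(4, 5) -> already same set; set of 4 now {0, 2, 3, 4, 5, 6, 7, 9, 10, 11, 12, 13, 14, 15}
Step 26: union(15, 6) -> already same set; set of 15 now {0, 2, 3, 4, 5, 6, 7, 9, 10, 11, 12, 13, 14, 15}
Step 27: find(8) -> no change; set of 8 is {8}
Component of 0: {0, 2, 3, 4, 5, 6, 7, 9, 10, 11, 12, 13, 14, 15}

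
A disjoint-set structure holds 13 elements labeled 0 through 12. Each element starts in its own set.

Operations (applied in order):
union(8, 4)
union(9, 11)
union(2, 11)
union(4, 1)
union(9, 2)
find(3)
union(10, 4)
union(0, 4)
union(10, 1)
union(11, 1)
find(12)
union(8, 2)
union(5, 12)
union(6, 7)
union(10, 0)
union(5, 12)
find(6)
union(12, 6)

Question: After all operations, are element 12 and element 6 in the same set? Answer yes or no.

Answer: yes

Derivation:
Step 1: union(8, 4) -> merged; set of 8 now {4, 8}
Step 2: union(9, 11) -> merged; set of 9 now {9, 11}
Step 3: union(2, 11) -> merged; set of 2 now {2, 9, 11}
Step 4: union(4, 1) -> merged; set of 4 now {1, 4, 8}
Step 5: union(9, 2) -> already same set; set of 9 now {2, 9, 11}
Step 6: find(3) -> no change; set of 3 is {3}
Step 7: union(10, 4) -> merged; set of 10 now {1, 4, 8, 10}
Step 8: union(0, 4) -> merged; set of 0 now {0, 1, 4, 8, 10}
Step 9: union(10, 1) -> already same set; set of 10 now {0, 1, 4, 8, 10}
Step 10: union(11, 1) -> merged; set of 11 now {0, 1, 2, 4, 8, 9, 10, 11}
Step 11: find(12) -> no change; set of 12 is {12}
Step 12: union(8, 2) -> already same set; set of 8 now {0, 1, 2, 4, 8, 9, 10, 11}
Step 13: union(5, 12) -> merged; set of 5 now {5, 12}
Step 14: union(6, 7) -> merged; set of 6 now {6, 7}
Step 15: union(10, 0) -> already same set; set of 10 now {0, 1, 2, 4, 8, 9, 10, 11}
Step 16: union(5, 12) -> already same set; set of 5 now {5, 12}
Step 17: find(6) -> no change; set of 6 is {6, 7}
Step 18: union(12, 6) -> merged; set of 12 now {5, 6, 7, 12}
Set of 12: {5, 6, 7, 12}; 6 is a member.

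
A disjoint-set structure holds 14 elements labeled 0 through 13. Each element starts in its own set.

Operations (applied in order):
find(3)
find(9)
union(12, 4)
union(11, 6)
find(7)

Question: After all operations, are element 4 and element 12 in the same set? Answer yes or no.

Answer: yes

Derivation:
Step 1: find(3) -> no change; set of 3 is {3}
Step 2: find(9) -> no change; set of 9 is {9}
Step 3: union(12, 4) -> merged; set of 12 now {4, 12}
Step 4: union(11, 6) -> merged; set of 11 now {6, 11}
Step 5: find(7) -> no change; set of 7 is {7}
Set of 4: {4, 12}; 12 is a member.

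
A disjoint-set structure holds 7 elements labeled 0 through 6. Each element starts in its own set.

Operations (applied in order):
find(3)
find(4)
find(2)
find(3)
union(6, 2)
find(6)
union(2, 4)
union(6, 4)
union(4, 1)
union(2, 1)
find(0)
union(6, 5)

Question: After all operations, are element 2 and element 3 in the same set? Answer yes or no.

Step 1: find(3) -> no change; set of 3 is {3}
Step 2: find(4) -> no change; set of 4 is {4}
Step 3: find(2) -> no change; set of 2 is {2}
Step 4: find(3) -> no change; set of 3 is {3}
Step 5: union(6, 2) -> merged; set of 6 now {2, 6}
Step 6: find(6) -> no change; set of 6 is {2, 6}
Step 7: union(2, 4) -> merged; set of 2 now {2, 4, 6}
Step 8: union(6, 4) -> already same set; set of 6 now {2, 4, 6}
Step 9: union(4, 1) -> merged; set of 4 now {1, 2, 4, 6}
Step 10: union(2, 1) -> already same set; set of 2 now {1, 2, 4, 6}
Step 11: find(0) -> no change; set of 0 is {0}
Step 12: union(6, 5) -> merged; set of 6 now {1, 2, 4, 5, 6}
Set of 2: {1, 2, 4, 5, 6}; 3 is not a member.

Answer: no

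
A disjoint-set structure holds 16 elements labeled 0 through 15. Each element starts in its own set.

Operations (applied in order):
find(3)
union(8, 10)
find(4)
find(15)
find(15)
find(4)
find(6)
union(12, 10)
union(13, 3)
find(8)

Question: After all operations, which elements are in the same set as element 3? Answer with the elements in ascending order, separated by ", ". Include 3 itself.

Step 1: find(3) -> no change; set of 3 is {3}
Step 2: union(8, 10) -> merged; set of 8 now {8, 10}
Step 3: find(4) -> no change; set of 4 is {4}
Step 4: find(15) -> no change; set of 15 is {15}
Step 5: find(15) -> no change; set of 15 is {15}
Step 6: find(4) -> no change; set of 4 is {4}
Step 7: find(6) -> no change; set of 6 is {6}
Step 8: union(12, 10) -> merged; set of 12 now {8, 10, 12}
Step 9: union(13, 3) -> merged; set of 13 now {3, 13}
Step 10: find(8) -> no change; set of 8 is {8, 10, 12}
Component of 3: {3, 13}

Answer: 3, 13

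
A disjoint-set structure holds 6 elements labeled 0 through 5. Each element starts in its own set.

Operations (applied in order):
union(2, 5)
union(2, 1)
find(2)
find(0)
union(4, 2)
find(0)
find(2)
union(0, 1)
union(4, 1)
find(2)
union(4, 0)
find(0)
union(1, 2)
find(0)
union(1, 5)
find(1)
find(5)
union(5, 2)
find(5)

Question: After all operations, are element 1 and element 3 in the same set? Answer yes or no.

Answer: no

Derivation:
Step 1: union(2, 5) -> merged; set of 2 now {2, 5}
Step 2: union(2, 1) -> merged; set of 2 now {1, 2, 5}
Step 3: find(2) -> no change; set of 2 is {1, 2, 5}
Step 4: find(0) -> no change; set of 0 is {0}
Step 5: union(4, 2) -> merged; set of 4 now {1, 2, 4, 5}
Step 6: find(0) -> no change; set of 0 is {0}
Step 7: find(2) -> no change; set of 2 is {1, 2, 4, 5}
Step 8: union(0, 1) -> merged; set of 0 now {0, 1, 2, 4, 5}
Step 9: union(4, 1) -> already same set; set of 4 now {0, 1, 2, 4, 5}
Step 10: find(2) -> no change; set of 2 is {0, 1, 2, 4, 5}
Step 11: union(4, 0) -> already same set; set of 4 now {0, 1, 2, 4, 5}
Step 12: find(0) -> no change; set of 0 is {0, 1, 2, 4, 5}
Step 13: union(1, 2) -> already same set; set of 1 now {0, 1, 2, 4, 5}
Step 14: find(0) -> no change; set of 0 is {0, 1, 2, 4, 5}
Step 15: union(1, 5) -> already same set; set of 1 now {0, 1, 2, 4, 5}
Step 16: find(1) -> no change; set of 1 is {0, 1, 2, 4, 5}
Step 17: find(5) -> no change; set of 5 is {0, 1, 2, 4, 5}
Step 18: union(5, 2) -> already same set; set of 5 now {0, 1, 2, 4, 5}
Step 19: find(5) -> no change; set of 5 is {0, 1, 2, 4, 5}
Set of 1: {0, 1, 2, 4, 5}; 3 is not a member.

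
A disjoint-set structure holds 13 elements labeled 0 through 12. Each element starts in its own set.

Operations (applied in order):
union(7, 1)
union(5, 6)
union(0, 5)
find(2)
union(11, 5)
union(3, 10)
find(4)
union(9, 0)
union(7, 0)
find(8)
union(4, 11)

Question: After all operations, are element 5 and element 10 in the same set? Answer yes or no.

Step 1: union(7, 1) -> merged; set of 7 now {1, 7}
Step 2: union(5, 6) -> merged; set of 5 now {5, 6}
Step 3: union(0, 5) -> merged; set of 0 now {0, 5, 6}
Step 4: find(2) -> no change; set of 2 is {2}
Step 5: union(11, 5) -> merged; set of 11 now {0, 5, 6, 11}
Step 6: union(3, 10) -> merged; set of 3 now {3, 10}
Step 7: find(4) -> no change; set of 4 is {4}
Step 8: union(9, 0) -> merged; set of 9 now {0, 5, 6, 9, 11}
Step 9: union(7, 0) -> merged; set of 7 now {0, 1, 5, 6, 7, 9, 11}
Step 10: find(8) -> no change; set of 8 is {8}
Step 11: union(4, 11) -> merged; set of 4 now {0, 1, 4, 5, 6, 7, 9, 11}
Set of 5: {0, 1, 4, 5, 6, 7, 9, 11}; 10 is not a member.

Answer: no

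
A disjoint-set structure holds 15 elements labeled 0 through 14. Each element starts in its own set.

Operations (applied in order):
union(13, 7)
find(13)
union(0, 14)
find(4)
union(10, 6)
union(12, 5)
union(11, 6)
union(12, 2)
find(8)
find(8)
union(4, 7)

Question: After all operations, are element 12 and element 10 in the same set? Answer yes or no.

Answer: no

Derivation:
Step 1: union(13, 7) -> merged; set of 13 now {7, 13}
Step 2: find(13) -> no change; set of 13 is {7, 13}
Step 3: union(0, 14) -> merged; set of 0 now {0, 14}
Step 4: find(4) -> no change; set of 4 is {4}
Step 5: union(10, 6) -> merged; set of 10 now {6, 10}
Step 6: union(12, 5) -> merged; set of 12 now {5, 12}
Step 7: union(11, 6) -> merged; set of 11 now {6, 10, 11}
Step 8: union(12, 2) -> merged; set of 12 now {2, 5, 12}
Step 9: find(8) -> no change; set of 8 is {8}
Step 10: find(8) -> no change; set of 8 is {8}
Step 11: union(4, 7) -> merged; set of 4 now {4, 7, 13}
Set of 12: {2, 5, 12}; 10 is not a member.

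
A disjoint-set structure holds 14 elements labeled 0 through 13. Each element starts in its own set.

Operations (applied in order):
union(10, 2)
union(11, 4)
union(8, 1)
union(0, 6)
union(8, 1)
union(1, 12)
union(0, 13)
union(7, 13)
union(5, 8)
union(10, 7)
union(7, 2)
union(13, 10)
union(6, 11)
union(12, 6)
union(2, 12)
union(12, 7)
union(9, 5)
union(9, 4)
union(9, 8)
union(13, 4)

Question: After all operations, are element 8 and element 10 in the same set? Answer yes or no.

Step 1: union(10, 2) -> merged; set of 10 now {2, 10}
Step 2: union(11, 4) -> merged; set of 11 now {4, 11}
Step 3: union(8, 1) -> merged; set of 8 now {1, 8}
Step 4: union(0, 6) -> merged; set of 0 now {0, 6}
Step 5: union(8, 1) -> already same set; set of 8 now {1, 8}
Step 6: union(1, 12) -> merged; set of 1 now {1, 8, 12}
Step 7: union(0, 13) -> merged; set of 0 now {0, 6, 13}
Step 8: union(7, 13) -> merged; set of 7 now {0, 6, 7, 13}
Step 9: union(5, 8) -> merged; set of 5 now {1, 5, 8, 12}
Step 10: union(10, 7) -> merged; set of 10 now {0, 2, 6, 7, 10, 13}
Step 11: union(7, 2) -> already same set; set of 7 now {0, 2, 6, 7, 10, 13}
Step 12: union(13, 10) -> already same set; set of 13 now {0, 2, 6, 7, 10, 13}
Step 13: union(6, 11) -> merged; set of 6 now {0, 2, 4, 6, 7, 10, 11, 13}
Step 14: union(12, 6) -> merged; set of 12 now {0, 1, 2, 4, 5, 6, 7, 8, 10, 11, 12, 13}
Step 15: union(2, 12) -> already same set; set of 2 now {0, 1, 2, 4, 5, 6, 7, 8, 10, 11, 12, 13}
Step 16: union(12, 7) -> already same set; set of 12 now {0, 1, 2, 4, 5, 6, 7, 8, 10, 11, 12, 13}
Step 17: union(9, 5) -> merged; set of 9 now {0, 1, 2, 4, 5, 6, 7, 8, 9, 10, 11, 12, 13}
Step 18: union(9, 4) -> already same set; set of 9 now {0, 1, 2, 4, 5, 6, 7, 8, 9, 10, 11, 12, 13}
Step 19: union(9, 8) -> already same set; set of 9 now {0, 1, 2, 4, 5, 6, 7, 8, 9, 10, 11, 12, 13}
Step 20: union(13, 4) -> already same set; set of 13 now {0, 1, 2, 4, 5, 6, 7, 8, 9, 10, 11, 12, 13}
Set of 8: {0, 1, 2, 4, 5, 6, 7, 8, 9, 10, 11, 12, 13}; 10 is a member.

Answer: yes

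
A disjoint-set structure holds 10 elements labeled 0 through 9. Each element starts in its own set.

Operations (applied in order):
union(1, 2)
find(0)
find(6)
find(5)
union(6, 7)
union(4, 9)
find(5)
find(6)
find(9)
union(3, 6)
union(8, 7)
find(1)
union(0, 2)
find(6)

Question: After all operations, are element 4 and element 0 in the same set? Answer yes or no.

Answer: no

Derivation:
Step 1: union(1, 2) -> merged; set of 1 now {1, 2}
Step 2: find(0) -> no change; set of 0 is {0}
Step 3: find(6) -> no change; set of 6 is {6}
Step 4: find(5) -> no change; set of 5 is {5}
Step 5: union(6, 7) -> merged; set of 6 now {6, 7}
Step 6: union(4, 9) -> merged; set of 4 now {4, 9}
Step 7: find(5) -> no change; set of 5 is {5}
Step 8: find(6) -> no change; set of 6 is {6, 7}
Step 9: find(9) -> no change; set of 9 is {4, 9}
Step 10: union(3, 6) -> merged; set of 3 now {3, 6, 7}
Step 11: union(8, 7) -> merged; set of 8 now {3, 6, 7, 8}
Step 12: find(1) -> no change; set of 1 is {1, 2}
Step 13: union(0, 2) -> merged; set of 0 now {0, 1, 2}
Step 14: find(6) -> no change; set of 6 is {3, 6, 7, 8}
Set of 4: {4, 9}; 0 is not a member.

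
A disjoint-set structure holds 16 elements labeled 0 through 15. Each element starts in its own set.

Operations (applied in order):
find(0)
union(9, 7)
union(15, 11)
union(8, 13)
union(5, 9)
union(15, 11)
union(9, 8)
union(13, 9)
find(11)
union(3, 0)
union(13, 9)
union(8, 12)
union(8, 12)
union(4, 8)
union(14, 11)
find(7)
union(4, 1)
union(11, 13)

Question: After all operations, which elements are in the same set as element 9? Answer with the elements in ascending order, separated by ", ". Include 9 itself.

Step 1: find(0) -> no change; set of 0 is {0}
Step 2: union(9, 7) -> merged; set of 9 now {7, 9}
Step 3: union(15, 11) -> merged; set of 15 now {11, 15}
Step 4: union(8, 13) -> merged; set of 8 now {8, 13}
Step 5: union(5, 9) -> merged; set of 5 now {5, 7, 9}
Step 6: union(15, 11) -> already same set; set of 15 now {11, 15}
Step 7: union(9, 8) -> merged; set of 9 now {5, 7, 8, 9, 13}
Step 8: union(13, 9) -> already same set; set of 13 now {5, 7, 8, 9, 13}
Step 9: find(11) -> no change; set of 11 is {11, 15}
Step 10: union(3, 0) -> merged; set of 3 now {0, 3}
Step 11: union(13, 9) -> already same set; set of 13 now {5, 7, 8, 9, 13}
Step 12: union(8, 12) -> merged; set of 8 now {5, 7, 8, 9, 12, 13}
Step 13: union(8, 12) -> already same set; set of 8 now {5, 7, 8, 9, 12, 13}
Step 14: union(4, 8) -> merged; set of 4 now {4, 5, 7, 8, 9, 12, 13}
Step 15: union(14, 11) -> merged; set of 14 now {11, 14, 15}
Step 16: find(7) -> no change; set of 7 is {4, 5, 7, 8, 9, 12, 13}
Step 17: union(4, 1) -> merged; set of 4 now {1, 4, 5, 7, 8, 9, 12, 13}
Step 18: union(11, 13) -> merged; set of 11 now {1, 4, 5, 7, 8, 9, 11, 12, 13, 14, 15}
Component of 9: {1, 4, 5, 7, 8, 9, 11, 12, 13, 14, 15}

Answer: 1, 4, 5, 7, 8, 9, 11, 12, 13, 14, 15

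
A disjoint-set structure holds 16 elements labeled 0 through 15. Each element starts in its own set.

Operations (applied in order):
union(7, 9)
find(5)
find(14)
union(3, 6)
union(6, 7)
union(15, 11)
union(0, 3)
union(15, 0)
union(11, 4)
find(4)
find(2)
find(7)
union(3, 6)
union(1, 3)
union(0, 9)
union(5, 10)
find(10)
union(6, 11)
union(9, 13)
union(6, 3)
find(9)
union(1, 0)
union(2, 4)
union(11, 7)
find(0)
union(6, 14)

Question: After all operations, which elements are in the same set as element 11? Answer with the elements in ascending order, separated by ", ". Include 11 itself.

Answer: 0, 1, 2, 3, 4, 6, 7, 9, 11, 13, 14, 15

Derivation:
Step 1: union(7, 9) -> merged; set of 7 now {7, 9}
Step 2: find(5) -> no change; set of 5 is {5}
Step 3: find(14) -> no change; set of 14 is {14}
Step 4: union(3, 6) -> merged; set of 3 now {3, 6}
Step 5: union(6, 7) -> merged; set of 6 now {3, 6, 7, 9}
Step 6: union(15, 11) -> merged; set of 15 now {11, 15}
Step 7: union(0, 3) -> merged; set of 0 now {0, 3, 6, 7, 9}
Step 8: union(15, 0) -> merged; set of 15 now {0, 3, 6, 7, 9, 11, 15}
Step 9: union(11, 4) -> merged; set of 11 now {0, 3, 4, 6, 7, 9, 11, 15}
Step 10: find(4) -> no change; set of 4 is {0, 3, 4, 6, 7, 9, 11, 15}
Step 11: find(2) -> no change; set of 2 is {2}
Step 12: find(7) -> no change; set of 7 is {0, 3, 4, 6, 7, 9, 11, 15}
Step 13: union(3, 6) -> already same set; set of 3 now {0, 3, 4, 6, 7, 9, 11, 15}
Step 14: union(1, 3) -> merged; set of 1 now {0, 1, 3, 4, 6, 7, 9, 11, 15}
Step 15: union(0, 9) -> already same set; set of 0 now {0, 1, 3, 4, 6, 7, 9, 11, 15}
Step 16: union(5, 10) -> merged; set of 5 now {5, 10}
Step 17: find(10) -> no change; set of 10 is {5, 10}
Step 18: union(6, 11) -> already same set; set of 6 now {0, 1, 3, 4, 6, 7, 9, 11, 15}
Step 19: union(9, 13) -> merged; set of 9 now {0, 1, 3, 4, 6, 7, 9, 11, 13, 15}
Step 20: union(6, 3) -> already same set; set of 6 now {0, 1, 3, 4, 6, 7, 9, 11, 13, 15}
Step 21: find(9) -> no change; set of 9 is {0, 1, 3, 4, 6, 7, 9, 11, 13, 15}
Step 22: union(1, 0) -> already same set; set of 1 now {0, 1, 3, 4, 6, 7, 9, 11, 13, 15}
Step 23: union(2, 4) -> merged; set of 2 now {0, 1, 2, 3, 4, 6, 7, 9, 11, 13, 15}
Step 24: union(11, 7) -> already same set; set of 11 now {0, 1, 2, 3, 4, 6, 7, 9, 11, 13, 15}
Step 25: find(0) -> no change; set of 0 is {0, 1, 2, 3, 4, 6, 7, 9, 11, 13, 15}
Step 26: union(6, 14) -> merged; set of 6 now {0, 1, 2, 3, 4, 6, 7, 9, 11, 13, 14, 15}
Component of 11: {0, 1, 2, 3, 4, 6, 7, 9, 11, 13, 14, 15}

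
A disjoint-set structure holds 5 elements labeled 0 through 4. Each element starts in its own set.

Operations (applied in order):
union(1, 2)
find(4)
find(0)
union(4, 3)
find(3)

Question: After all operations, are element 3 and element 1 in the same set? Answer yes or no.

Answer: no

Derivation:
Step 1: union(1, 2) -> merged; set of 1 now {1, 2}
Step 2: find(4) -> no change; set of 4 is {4}
Step 3: find(0) -> no change; set of 0 is {0}
Step 4: union(4, 3) -> merged; set of 4 now {3, 4}
Step 5: find(3) -> no change; set of 3 is {3, 4}
Set of 3: {3, 4}; 1 is not a member.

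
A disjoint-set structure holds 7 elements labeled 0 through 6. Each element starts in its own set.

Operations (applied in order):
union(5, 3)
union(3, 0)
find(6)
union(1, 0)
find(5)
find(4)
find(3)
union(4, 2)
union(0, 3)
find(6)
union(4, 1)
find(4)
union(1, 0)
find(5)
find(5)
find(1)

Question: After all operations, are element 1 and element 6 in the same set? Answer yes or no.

Answer: no

Derivation:
Step 1: union(5, 3) -> merged; set of 5 now {3, 5}
Step 2: union(3, 0) -> merged; set of 3 now {0, 3, 5}
Step 3: find(6) -> no change; set of 6 is {6}
Step 4: union(1, 0) -> merged; set of 1 now {0, 1, 3, 5}
Step 5: find(5) -> no change; set of 5 is {0, 1, 3, 5}
Step 6: find(4) -> no change; set of 4 is {4}
Step 7: find(3) -> no change; set of 3 is {0, 1, 3, 5}
Step 8: union(4, 2) -> merged; set of 4 now {2, 4}
Step 9: union(0, 3) -> already same set; set of 0 now {0, 1, 3, 5}
Step 10: find(6) -> no change; set of 6 is {6}
Step 11: union(4, 1) -> merged; set of 4 now {0, 1, 2, 3, 4, 5}
Step 12: find(4) -> no change; set of 4 is {0, 1, 2, 3, 4, 5}
Step 13: union(1, 0) -> already same set; set of 1 now {0, 1, 2, 3, 4, 5}
Step 14: find(5) -> no change; set of 5 is {0, 1, 2, 3, 4, 5}
Step 15: find(5) -> no change; set of 5 is {0, 1, 2, 3, 4, 5}
Step 16: find(1) -> no change; set of 1 is {0, 1, 2, 3, 4, 5}
Set of 1: {0, 1, 2, 3, 4, 5}; 6 is not a member.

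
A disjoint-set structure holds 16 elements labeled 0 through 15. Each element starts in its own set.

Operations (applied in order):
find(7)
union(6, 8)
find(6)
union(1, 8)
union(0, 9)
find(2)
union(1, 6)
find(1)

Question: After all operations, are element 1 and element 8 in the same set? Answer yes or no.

Step 1: find(7) -> no change; set of 7 is {7}
Step 2: union(6, 8) -> merged; set of 6 now {6, 8}
Step 3: find(6) -> no change; set of 6 is {6, 8}
Step 4: union(1, 8) -> merged; set of 1 now {1, 6, 8}
Step 5: union(0, 9) -> merged; set of 0 now {0, 9}
Step 6: find(2) -> no change; set of 2 is {2}
Step 7: union(1, 6) -> already same set; set of 1 now {1, 6, 8}
Step 8: find(1) -> no change; set of 1 is {1, 6, 8}
Set of 1: {1, 6, 8}; 8 is a member.

Answer: yes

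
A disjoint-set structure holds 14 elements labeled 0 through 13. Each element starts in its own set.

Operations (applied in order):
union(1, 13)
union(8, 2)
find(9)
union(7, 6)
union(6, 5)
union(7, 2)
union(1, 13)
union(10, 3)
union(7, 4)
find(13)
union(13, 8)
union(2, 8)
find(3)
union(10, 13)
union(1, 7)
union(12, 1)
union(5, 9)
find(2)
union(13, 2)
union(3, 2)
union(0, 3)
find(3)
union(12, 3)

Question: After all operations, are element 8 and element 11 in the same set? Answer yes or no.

Step 1: union(1, 13) -> merged; set of 1 now {1, 13}
Step 2: union(8, 2) -> merged; set of 8 now {2, 8}
Step 3: find(9) -> no change; set of 9 is {9}
Step 4: union(7, 6) -> merged; set of 7 now {6, 7}
Step 5: union(6, 5) -> merged; set of 6 now {5, 6, 7}
Step 6: union(7, 2) -> merged; set of 7 now {2, 5, 6, 7, 8}
Step 7: union(1, 13) -> already same set; set of 1 now {1, 13}
Step 8: union(10, 3) -> merged; set of 10 now {3, 10}
Step 9: union(7, 4) -> merged; set of 7 now {2, 4, 5, 6, 7, 8}
Step 10: find(13) -> no change; set of 13 is {1, 13}
Step 11: union(13, 8) -> merged; set of 13 now {1, 2, 4, 5, 6, 7, 8, 13}
Step 12: union(2, 8) -> already same set; set of 2 now {1, 2, 4, 5, 6, 7, 8, 13}
Step 13: find(3) -> no change; set of 3 is {3, 10}
Step 14: union(10, 13) -> merged; set of 10 now {1, 2, 3, 4, 5, 6, 7, 8, 10, 13}
Step 15: union(1, 7) -> already same set; set of 1 now {1, 2, 3, 4, 5, 6, 7, 8, 10, 13}
Step 16: union(12, 1) -> merged; set of 12 now {1, 2, 3, 4, 5, 6, 7, 8, 10, 12, 13}
Step 17: union(5, 9) -> merged; set of 5 now {1, 2, 3, 4, 5, 6, 7, 8, 9, 10, 12, 13}
Step 18: find(2) -> no change; set of 2 is {1, 2, 3, 4, 5, 6, 7, 8, 9, 10, 12, 13}
Step 19: union(13, 2) -> already same set; set of 13 now {1, 2, 3, 4, 5, 6, 7, 8, 9, 10, 12, 13}
Step 20: union(3, 2) -> already same set; set of 3 now {1, 2, 3, 4, 5, 6, 7, 8, 9, 10, 12, 13}
Step 21: union(0, 3) -> merged; set of 0 now {0, 1, 2, 3, 4, 5, 6, 7, 8, 9, 10, 12, 13}
Step 22: find(3) -> no change; set of 3 is {0, 1, 2, 3, 4, 5, 6, 7, 8, 9, 10, 12, 13}
Step 23: union(12, 3) -> already same set; set of 12 now {0, 1, 2, 3, 4, 5, 6, 7, 8, 9, 10, 12, 13}
Set of 8: {0, 1, 2, 3, 4, 5, 6, 7, 8, 9, 10, 12, 13}; 11 is not a member.

Answer: no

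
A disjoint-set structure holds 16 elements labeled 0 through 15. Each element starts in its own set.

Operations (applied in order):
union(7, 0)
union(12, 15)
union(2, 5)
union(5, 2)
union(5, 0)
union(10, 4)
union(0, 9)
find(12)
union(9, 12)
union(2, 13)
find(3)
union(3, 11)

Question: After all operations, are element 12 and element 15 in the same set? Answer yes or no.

Answer: yes

Derivation:
Step 1: union(7, 0) -> merged; set of 7 now {0, 7}
Step 2: union(12, 15) -> merged; set of 12 now {12, 15}
Step 3: union(2, 5) -> merged; set of 2 now {2, 5}
Step 4: union(5, 2) -> already same set; set of 5 now {2, 5}
Step 5: union(5, 0) -> merged; set of 5 now {0, 2, 5, 7}
Step 6: union(10, 4) -> merged; set of 10 now {4, 10}
Step 7: union(0, 9) -> merged; set of 0 now {0, 2, 5, 7, 9}
Step 8: find(12) -> no change; set of 12 is {12, 15}
Step 9: union(9, 12) -> merged; set of 9 now {0, 2, 5, 7, 9, 12, 15}
Step 10: union(2, 13) -> merged; set of 2 now {0, 2, 5, 7, 9, 12, 13, 15}
Step 11: find(3) -> no change; set of 3 is {3}
Step 12: union(3, 11) -> merged; set of 3 now {3, 11}
Set of 12: {0, 2, 5, 7, 9, 12, 13, 15}; 15 is a member.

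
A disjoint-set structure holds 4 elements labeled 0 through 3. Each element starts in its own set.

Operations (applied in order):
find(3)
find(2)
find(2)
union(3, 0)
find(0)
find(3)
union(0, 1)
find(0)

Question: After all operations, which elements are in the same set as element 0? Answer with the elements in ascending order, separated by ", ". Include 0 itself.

Step 1: find(3) -> no change; set of 3 is {3}
Step 2: find(2) -> no change; set of 2 is {2}
Step 3: find(2) -> no change; set of 2 is {2}
Step 4: union(3, 0) -> merged; set of 3 now {0, 3}
Step 5: find(0) -> no change; set of 0 is {0, 3}
Step 6: find(3) -> no change; set of 3 is {0, 3}
Step 7: union(0, 1) -> merged; set of 0 now {0, 1, 3}
Step 8: find(0) -> no change; set of 0 is {0, 1, 3}
Component of 0: {0, 1, 3}

Answer: 0, 1, 3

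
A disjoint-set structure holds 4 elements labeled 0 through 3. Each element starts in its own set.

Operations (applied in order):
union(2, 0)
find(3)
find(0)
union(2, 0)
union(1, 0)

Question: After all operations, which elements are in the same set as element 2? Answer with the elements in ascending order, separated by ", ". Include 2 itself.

Answer: 0, 1, 2

Derivation:
Step 1: union(2, 0) -> merged; set of 2 now {0, 2}
Step 2: find(3) -> no change; set of 3 is {3}
Step 3: find(0) -> no change; set of 0 is {0, 2}
Step 4: union(2, 0) -> already same set; set of 2 now {0, 2}
Step 5: union(1, 0) -> merged; set of 1 now {0, 1, 2}
Component of 2: {0, 1, 2}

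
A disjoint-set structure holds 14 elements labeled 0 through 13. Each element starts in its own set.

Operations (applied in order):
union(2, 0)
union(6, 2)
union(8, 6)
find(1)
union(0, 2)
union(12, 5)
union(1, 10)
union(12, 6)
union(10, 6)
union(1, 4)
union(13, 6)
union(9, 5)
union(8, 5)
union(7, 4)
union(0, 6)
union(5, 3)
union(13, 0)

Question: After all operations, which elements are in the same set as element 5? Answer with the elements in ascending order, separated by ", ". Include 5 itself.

Step 1: union(2, 0) -> merged; set of 2 now {0, 2}
Step 2: union(6, 2) -> merged; set of 6 now {0, 2, 6}
Step 3: union(8, 6) -> merged; set of 8 now {0, 2, 6, 8}
Step 4: find(1) -> no change; set of 1 is {1}
Step 5: union(0, 2) -> already same set; set of 0 now {0, 2, 6, 8}
Step 6: union(12, 5) -> merged; set of 12 now {5, 12}
Step 7: union(1, 10) -> merged; set of 1 now {1, 10}
Step 8: union(12, 6) -> merged; set of 12 now {0, 2, 5, 6, 8, 12}
Step 9: union(10, 6) -> merged; set of 10 now {0, 1, 2, 5, 6, 8, 10, 12}
Step 10: union(1, 4) -> merged; set of 1 now {0, 1, 2, 4, 5, 6, 8, 10, 12}
Step 11: union(13, 6) -> merged; set of 13 now {0, 1, 2, 4, 5, 6, 8, 10, 12, 13}
Step 12: union(9, 5) -> merged; set of 9 now {0, 1, 2, 4, 5, 6, 8, 9, 10, 12, 13}
Step 13: union(8, 5) -> already same set; set of 8 now {0, 1, 2, 4, 5, 6, 8, 9, 10, 12, 13}
Step 14: union(7, 4) -> merged; set of 7 now {0, 1, 2, 4, 5, 6, 7, 8, 9, 10, 12, 13}
Step 15: union(0, 6) -> already same set; set of 0 now {0, 1, 2, 4, 5, 6, 7, 8, 9, 10, 12, 13}
Step 16: union(5, 3) -> merged; set of 5 now {0, 1, 2, 3, 4, 5, 6, 7, 8, 9, 10, 12, 13}
Step 17: union(13, 0) -> already same set; set of 13 now {0, 1, 2, 3, 4, 5, 6, 7, 8, 9, 10, 12, 13}
Component of 5: {0, 1, 2, 3, 4, 5, 6, 7, 8, 9, 10, 12, 13}

Answer: 0, 1, 2, 3, 4, 5, 6, 7, 8, 9, 10, 12, 13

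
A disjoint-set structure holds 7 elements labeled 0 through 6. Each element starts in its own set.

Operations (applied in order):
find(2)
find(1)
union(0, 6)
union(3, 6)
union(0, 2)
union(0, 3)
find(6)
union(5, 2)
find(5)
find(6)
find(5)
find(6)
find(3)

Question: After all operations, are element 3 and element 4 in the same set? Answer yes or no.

Answer: no

Derivation:
Step 1: find(2) -> no change; set of 2 is {2}
Step 2: find(1) -> no change; set of 1 is {1}
Step 3: union(0, 6) -> merged; set of 0 now {0, 6}
Step 4: union(3, 6) -> merged; set of 3 now {0, 3, 6}
Step 5: union(0, 2) -> merged; set of 0 now {0, 2, 3, 6}
Step 6: union(0, 3) -> already same set; set of 0 now {0, 2, 3, 6}
Step 7: find(6) -> no change; set of 6 is {0, 2, 3, 6}
Step 8: union(5, 2) -> merged; set of 5 now {0, 2, 3, 5, 6}
Step 9: find(5) -> no change; set of 5 is {0, 2, 3, 5, 6}
Step 10: find(6) -> no change; set of 6 is {0, 2, 3, 5, 6}
Step 11: find(5) -> no change; set of 5 is {0, 2, 3, 5, 6}
Step 12: find(6) -> no change; set of 6 is {0, 2, 3, 5, 6}
Step 13: find(3) -> no change; set of 3 is {0, 2, 3, 5, 6}
Set of 3: {0, 2, 3, 5, 6}; 4 is not a member.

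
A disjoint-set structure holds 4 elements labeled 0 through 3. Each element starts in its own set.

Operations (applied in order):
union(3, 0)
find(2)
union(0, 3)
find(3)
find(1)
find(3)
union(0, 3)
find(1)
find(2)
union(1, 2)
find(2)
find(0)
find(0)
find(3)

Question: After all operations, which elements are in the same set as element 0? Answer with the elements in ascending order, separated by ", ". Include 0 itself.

Answer: 0, 3

Derivation:
Step 1: union(3, 0) -> merged; set of 3 now {0, 3}
Step 2: find(2) -> no change; set of 2 is {2}
Step 3: union(0, 3) -> already same set; set of 0 now {0, 3}
Step 4: find(3) -> no change; set of 3 is {0, 3}
Step 5: find(1) -> no change; set of 1 is {1}
Step 6: find(3) -> no change; set of 3 is {0, 3}
Step 7: union(0, 3) -> already same set; set of 0 now {0, 3}
Step 8: find(1) -> no change; set of 1 is {1}
Step 9: find(2) -> no change; set of 2 is {2}
Step 10: union(1, 2) -> merged; set of 1 now {1, 2}
Step 11: find(2) -> no change; set of 2 is {1, 2}
Step 12: find(0) -> no change; set of 0 is {0, 3}
Step 13: find(0) -> no change; set of 0 is {0, 3}
Step 14: find(3) -> no change; set of 3 is {0, 3}
Component of 0: {0, 3}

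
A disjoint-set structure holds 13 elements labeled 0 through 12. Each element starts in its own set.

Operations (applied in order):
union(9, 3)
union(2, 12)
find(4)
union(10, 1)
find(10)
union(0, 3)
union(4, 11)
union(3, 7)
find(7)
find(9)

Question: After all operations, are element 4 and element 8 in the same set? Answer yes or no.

Answer: no

Derivation:
Step 1: union(9, 3) -> merged; set of 9 now {3, 9}
Step 2: union(2, 12) -> merged; set of 2 now {2, 12}
Step 3: find(4) -> no change; set of 4 is {4}
Step 4: union(10, 1) -> merged; set of 10 now {1, 10}
Step 5: find(10) -> no change; set of 10 is {1, 10}
Step 6: union(0, 3) -> merged; set of 0 now {0, 3, 9}
Step 7: union(4, 11) -> merged; set of 4 now {4, 11}
Step 8: union(3, 7) -> merged; set of 3 now {0, 3, 7, 9}
Step 9: find(7) -> no change; set of 7 is {0, 3, 7, 9}
Step 10: find(9) -> no change; set of 9 is {0, 3, 7, 9}
Set of 4: {4, 11}; 8 is not a member.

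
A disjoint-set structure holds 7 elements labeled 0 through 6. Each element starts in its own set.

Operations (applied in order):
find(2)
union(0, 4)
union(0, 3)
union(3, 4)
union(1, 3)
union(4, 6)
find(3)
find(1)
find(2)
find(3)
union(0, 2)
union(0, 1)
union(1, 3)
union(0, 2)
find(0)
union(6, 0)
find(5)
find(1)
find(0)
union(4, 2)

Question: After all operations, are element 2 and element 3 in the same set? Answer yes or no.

Answer: yes

Derivation:
Step 1: find(2) -> no change; set of 2 is {2}
Step 2: union(0, 4) -> merged; set of 0 now {0, 4}
Step 3: union(0, 3) -> merged; set of 0 now {0, 3, 4}
Step 4: union(3, 4) -> already same set; set of 3 now {0, 3, 4}
Step 5: union(1, 3) -> merged; set of 1 now {0, 1, 3, 4}
Step 6: union(4, 6) -> merged; set of 4 now {0, 1, 3, 4, 6}
Step 7: find(3) -> no change; set of 3 is {0, 1, 3, 4, 6}
Step 8: find(1) -> no change; set of 1 is {0, 1, 3, 4, 6}
Step 9: find(2) -> no change; set of 2 is {2}
Step 10: find(3) -> no change; set of 3 is {0, 1, 3, 4, 6}
Step 11: union(0, 2) -> merged; set of 0 now {0, 1, 2, 3, 4, 6}
Step 12: union(0, 1) -> already same set; set of 0 now {0, 1, 2, 3, 4, 6}
Step 13: union(1, 3) -> already same set; set of 1 now {0, 1, 2, 3, 4, 6}
Step 14: union(0, 2) -> already same set; set of 0 now {0, 1, 2, 3, 4, 6}
Step 15: find(0) -> no change; set of 0 is {0, 1, 2, 3, 4, 6}
Step 16: union(6, 0) -> already same set; set of 6 now {0, 1, 2, 3, 4, 6}
Step 17: find(5) -> no change; set of 5 is {5}
Step 18: find(1) -> no change; set of 1 is {0, 1, 2, 3, 4, 6}
Step 19: find(0) -> no change; set of 0 is {0, 1, 2, 3, 4, 6}
Step 20: union(4, 2) -> already same set; set of 4 now {0, 1, 2, 3, 4, 6}
Set of 2: {0, 1, 2, 3, 4, 6}; 3 is a member.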